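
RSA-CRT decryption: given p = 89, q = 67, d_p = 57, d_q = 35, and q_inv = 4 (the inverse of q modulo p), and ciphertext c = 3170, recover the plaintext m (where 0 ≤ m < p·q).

4327

m₁ = c^(d_p) mod p: c ≡ 55 (mod 89), and 55^57 mod 89 = 55.
m₂ = c^(d_q) mod q: c ≡ 21 (mod 67), and 21^35 mod 67 = 39.
h = q_inv·(m₁ − m₂) mod p = 4·(55 − 39) mod 89 = 64.
m = m₂ + h·q = 39 + 64·67 = 4327.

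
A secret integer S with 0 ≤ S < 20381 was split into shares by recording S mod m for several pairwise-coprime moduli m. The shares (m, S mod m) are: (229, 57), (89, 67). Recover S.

From S ≡ 57 (mod 229) write S = 57 + 229t. Substituting into S ≡ 67 (mod 89) gives 229t ≡ 10 (mod 89), and since 51⁻¹ ≡ 7 (mod 89), t ≡ 70. Hence S ≡ 57 + 229·70 = 16087 (mod 20381).

16087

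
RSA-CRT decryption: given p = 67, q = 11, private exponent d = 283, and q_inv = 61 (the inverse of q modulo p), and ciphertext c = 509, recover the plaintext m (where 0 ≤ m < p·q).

d_p = d mod (p−1) = 283 mod 66 = 19; d_q = d mod (q−1) = 3.
m₁ = c^(d_p) mod p: c ≡ 40 (mod 67), and 40^19 mod 67 = 9.
m₂ = c^(d_q) mod q: c ≡ 3 (mod 11), and 3^3 mod 11 = 5.
h = q_inv·(m₁ − m₂) mod p = 61·(9 − 5) mod 67 = 43.
m = m₂ + h·q = 5 + 43·11 = 478.

478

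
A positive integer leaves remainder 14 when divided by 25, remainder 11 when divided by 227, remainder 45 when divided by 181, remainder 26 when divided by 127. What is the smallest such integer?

From N ≡ 14 (mod 25) write N = 14 + 25t. Substituting into N ≡ 11 (mod 227) gives 25t ≡ 224 (mod 227), and since 25⁻¹ ≡ 109 (mod 227), t ≡ 127. Hence N ≡ 14 + 25·127 = 3189 (mod 5675).
From N ≡ 3189 (mod 5675) write N = 3189 + 5675t. Substituting into N ≡ 45 (mod 181) gives 5675t ≡ 114 (mod 181), and since 64⁻¹ ≡ 99 (mod 181), t ≡ 64. Hence N ≡ 3189 + 5675·64 = 366389 (mod 1027175).
From N ≡ 366389 (mod 1027175) write N = 366389 + 1027175t. Substituting into N ≡ 26 (mod 127) gives 1027175t ≡ 32 (mod 127), and since 126⁻¹ ≡ 126 (mod 127), t ≡ 95. Hence N ≡ 366389 + 1027175·95 = 97948014 (mod 130451225).

97948014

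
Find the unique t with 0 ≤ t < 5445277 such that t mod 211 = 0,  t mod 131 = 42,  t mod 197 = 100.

4235403

Combine the congruences pairwise.
From t ≡ 0 (mod 211) write t = 0 + 211s. Substituting into t ≡ 42 (mod 131) gives 211s ≡ 42 (mod 131), and since 80⁻¹ ≡ 113 (mod 131), s ≡ 30. Hence t ≡ 0 + 211·30 = 6330 (mod 27641).
From t ≡ 6330 (mod 27641) write t = 6330 + 27641s. Substituting into t ≡ 100 (mod 197) gives 27641s ≡ 74 (mod 197), and since 61⁻¹ ≡ 42 (mod 197), s ≡ 153. Hence t ≡ 6330 + 27641·153 = 4235403 (mod 5445277).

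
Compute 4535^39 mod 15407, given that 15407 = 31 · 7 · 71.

965

Mod 31: 4535 ≡ 9; by Fermat, exponent reduces to 39 mod 30 = 9; 9^9 ≡ 4 (mod 31).
Mod 7: 4535 ≡ 6; by Fermat, exponent reduces to 39 mod 6 = 3; 6^3 ≡ 6 (mod 7).
Mod 71: 4535 ≡ 62; 62^39 ≡ 42 (mod 71).
Combine by CRT: x ≡ 4 (mod 31), x ≡ 6 (mod 7), x ≡ 42 (mod 71) ⇒ x ≡ 965 (mod 15407).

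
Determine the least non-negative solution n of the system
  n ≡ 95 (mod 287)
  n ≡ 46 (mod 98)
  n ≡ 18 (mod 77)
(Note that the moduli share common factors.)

22194

Combine the congruences pairwise.
gcd(287, 98) = 7 and 7 | (46 − 95), so the pair is consistent; merging gives n ≡ 2104 (mod 4018), where 4018 = lcm(287, 98).
gcd(4018, 77) = 7 and 7 | (18 − 2104), so the pair is consistent; merging gives n ≡ 22194 (mod 44198), where 44198 = lcm(4018, 77).
The solution is unique modulo lcm(287, 98, 77) = 44198.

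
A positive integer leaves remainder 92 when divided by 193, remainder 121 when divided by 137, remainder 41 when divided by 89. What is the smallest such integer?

1040362

The moduli are pairwise coprime; N = 193·137·89 = 2353249.
N/193 = 12193; 12193 ≡ 34 (mod 193); 34·176 ≡ 1, so inverse 176.
N/137 = 17177; 17177 ≡ 52 (mod 137); 52·29 ≡ 1, so inverse 29.
N/89 = 26441; 26441 ≡ 8 (mod 89); 8·78 ≡ 1, so inverse 78.
m ≡ 92·12193·176 + 121·17177·29 + 41·26441·78 = 342261467.
342261467 mod 2353249 = 1040362.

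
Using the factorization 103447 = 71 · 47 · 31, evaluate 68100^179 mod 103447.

Mod 71: 68100 ≡ 11; by Fermat, exponent reduces to 179 mod 70 = 39; 11^39 ≡ 56 (mod 71).
Mod 47: 68100 ≡ 44; by Fermat, exponent reduces to 179 mod 46 = 41; 44^41 ≡ 41 (mod 47).
Mod 31: 68100 ≡ 24; by Fermat, exponent reduces to 179 mod 30 = 29; 24^29 ≡ 22 (mod 31).
Combine by CRT: x ≡ 56 (mod 71), x ≡ 41 (mod 47), x ≡ 22 (mod 31) ⇒ x ≡ 57992 (mod 103447).

57992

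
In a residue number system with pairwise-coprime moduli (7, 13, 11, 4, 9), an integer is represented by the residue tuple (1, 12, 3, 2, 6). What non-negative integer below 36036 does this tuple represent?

From x ≡ 1 (mod 7) write x = 1 + 7t. Substituting into x ≡ 12 (mod 13) gives 7t ≡ 11 (mod 13), and since 7⁻¹ ≡ 2 (mod 13), t ≡ 9. Hence x ≡ 1 + 7·9 = 64 (mod 91).
From x ≡ 64 (mod 91) write x = 64 + 91t. Substituting into x ≡ 3 (mod 11) gives 91t ≡ 5 (mod 11), and since 3⁻¹ ≡ 4 (mod 11), t ≡ 9. Hence x ≡ 64 + 91·9 = 883 (mod 1001).
From x ≡ 883 (mod 1001) write x = 883 + 1001t. Substituting into x ≡ 2 (mod 4) gives 1001t ≡ 3 (mod 4), and since 1⁻¹ ≡ 1 (mod 4), t ≡ 3. Hence x ≡ 883 + 1001·3 = 3886 (mod 4004).
From x ≡ 3886 (mod 4004) write x = 3886 + 4004t. Substituting into x ≡ 6 (mod 9) gives 4004t ≡ 8 (mod 9), and since 8⁻¹ ≡ 8 (mod 9), t ≡ 1. Hence x ≡ 3886 + 4004·1 = 7890 (mod 36036).

7890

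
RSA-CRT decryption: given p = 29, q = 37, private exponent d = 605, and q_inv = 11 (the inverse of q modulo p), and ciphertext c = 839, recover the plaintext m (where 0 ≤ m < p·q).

559

d_p = d mod (p−1) = 605 mod 28 = 17; d_q = d mod (q−1) = 29.
m₁ = c^(d_p) mod p: c ≡ 27 (mod 29), and 27^17 mod 29 = 8.
m₂ = c^(d_q) mod q: c ≡ 25 (mod 37), and 25^29 mod 37 = 4.
h = q_inv·(m₁ − m₂) mod p = 11·(8 − 4) mod 29 = 15.
m = m₂ + h·q = 4 + 15·37 = 559.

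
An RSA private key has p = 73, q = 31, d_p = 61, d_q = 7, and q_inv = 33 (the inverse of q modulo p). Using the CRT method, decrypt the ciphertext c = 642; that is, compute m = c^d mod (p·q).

m₁ = c^(d_p) mod p: c ≡ 58 (mod 73), and 58^61 mod 73 = 47.
m₂ = c^(d_q) mod q: c ≡ 22 (mod 31), and 22^7 mod 31 = 21.
h = q_inv·(m₁ − m₂) mod p = 33·(47 − 21) mod 73 = 55.
m = m₂ + h·q = 21 + 55·31 = 1726.

1726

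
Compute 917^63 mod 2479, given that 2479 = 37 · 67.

1264

Mod 37: 917 ≡ 29; by Fermat, exponent reduces to 63 mod 36 = 27; 29^27 ≡ 6 (mod 37).
Mod 67: 917 ≡ 46; 46^63 ≡ 58 (mod 67).
Combine by CRT: x ≡ 6 (mod 37), x ≡ 58 (mod 67) ⇒ x ≡ 1264 (mod 2479).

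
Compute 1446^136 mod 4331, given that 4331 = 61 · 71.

Mod 61: 1446 ≡ 43; by Fermat, exponent reduces to 136 mod 60 = 16; 43^16 ≡ 15 (mod 61).
Mod 71: 1446 ≡ 26; by Fermat, exponent reduces to 136 mod 70 = 66; 26^66 ≡ 32 (mod 71).
Combine by CRT: x ≡ 15 (mod 61), x ≡ 32 (mod 71) ⇒ x ≡ 2943 (mod 4331).

2943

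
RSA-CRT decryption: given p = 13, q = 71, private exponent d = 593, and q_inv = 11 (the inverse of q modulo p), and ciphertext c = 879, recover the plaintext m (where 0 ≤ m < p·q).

d_p = d mod (p−1) = 593 mod 12 = 5; d_q = d mod (q−1) = 33.
m₁ = c^(d_p) mod p: c ≡ 8 (mod 13), and 8^5 mod 13 = 8.
m₂ = c^(d_q) mod q: c ≡ 27 (mod 71), and 27^33 mod 71 = 15.
h = q_inv·(m₁ − m₂) mod p = 11·(8 − 15) mod 13 = 1.
m = m₂ + h·q = 15 + 1·71 = 86.

86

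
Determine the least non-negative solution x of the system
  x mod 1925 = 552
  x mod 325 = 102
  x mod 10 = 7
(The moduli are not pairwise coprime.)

Combine the congruences pairwise.
gcd(1925, 325) = 25 and 25 | (102 − 552), so the pair is consistent; merging gives x ≡ 10177 (mod 25025), where 25025 = lcm(1925, 325).
gcd(25025, 10) = 5 and 5 | (7 − 10177), so the pair is consistent; merging gives x ≡ 10177 (mod 50050), where 50050 = lcm(25025, 10).
The solution is unique modulo lcm(1925, 325, 10) = 50050.

10177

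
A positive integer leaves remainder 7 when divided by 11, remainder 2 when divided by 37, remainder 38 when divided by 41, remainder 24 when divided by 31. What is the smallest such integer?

271212

Combine the congruences pairwise.
From n ≡ 7 (mod 11) write n = 7 + 11t. Substituting into n ≡ 2 (mod 37) gives 11t ≡ 32 (mod 37), and since 11⁻¹ ≡ 27 (mod 37), t ≡ 13. Hence n ≡ 7 + 11·13 = 150 (mod 407).
From n ≡ 150 (mod 407) write n = 150 + 407t. Substituting into n ≡ 38 (mod 41) gives 407t ≡ 11 (mod 41), and since 38⁻¹ ≡ 27 (mod 41), t ≡ 10. Hence n ≡ 150 + 407·10 = 4220 (mod 16687).
From n ≡ 4220 (mod 16687) write n = 4220 + 16687t. Substituting into n ≡ 24 (mod 31) gives 16687t ≡ 20 (mod 31), and since 9⁻¹ ≡ 7 (mod 31), t ≡ 16. Hence n ≡ 4220 + 16687·16 = 271212 (mod 517297).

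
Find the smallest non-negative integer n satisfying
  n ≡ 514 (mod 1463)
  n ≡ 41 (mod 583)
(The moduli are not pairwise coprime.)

gcd(1463, 583) = 11 and 11 | (41 − 514), so the pair is consistent; merging gives n ≡ 29774 (mod 77539), where 77539 = lcm(1463, 583).
The solution is unique modulo lcm(1463, 583) = 77539.

29774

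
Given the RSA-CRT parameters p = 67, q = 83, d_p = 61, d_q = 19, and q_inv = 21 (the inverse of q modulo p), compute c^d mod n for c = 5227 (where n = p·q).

604

m₁ = c^(d_p) mod p: c ≡ 1 (mod 67), and 1^61 mod 67 = 1.
m₂ = c^(d_q) mod q: c ≡ 81 (mod 83), and 81^19 mod 83 = 23.
h = q_inv·(m₁ − m₂) mod p = 21·(1 − 23) mod 67 = 7.
m = m₂ + h·q = 23 + 7·83 = 604.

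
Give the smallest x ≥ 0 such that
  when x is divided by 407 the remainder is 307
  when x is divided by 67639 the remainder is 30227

gcd(407, 67639) = 11 and 11 | (30227 − 307), so the pair is consistent; merging gives x ≡ 1991758 (mod 2502643), where 2502643 = lcm(407, 67639).
The solution is unique modulo lcm(407, 67639) = 2502643.

1991758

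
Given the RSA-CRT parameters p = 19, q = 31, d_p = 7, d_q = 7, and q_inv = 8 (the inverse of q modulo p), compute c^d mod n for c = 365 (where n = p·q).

m₁ = c^(d_p) mod p: c ≡ 4 (mod 19), and 4^7 mod 19 = 6.
m₂ = c^(d_q) mod q: c ≡ 24 (mod 31), and 24^7 mod 31 = 3.
h = q_inv·(m₁ − m₂) mod p = 8·(6 − 3) mod 19 = 5.
m = m₂ + h·q = 3 + 5·31 = 158.

158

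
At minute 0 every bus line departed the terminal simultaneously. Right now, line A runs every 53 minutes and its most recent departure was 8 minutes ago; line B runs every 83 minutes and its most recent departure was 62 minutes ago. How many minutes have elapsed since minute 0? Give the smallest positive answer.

2552

From t ≡ 8 (mod 53) write t = 8 + 53s. Substituting into t ≡ 62 (mod 83) gives 53s ≡ 54 (mod 83), and since 53⁻¹ ≡ 47 (mod 83), s ≡ 48. Hence t ≡ 8 + 53·48 = 2552 (mod 4399).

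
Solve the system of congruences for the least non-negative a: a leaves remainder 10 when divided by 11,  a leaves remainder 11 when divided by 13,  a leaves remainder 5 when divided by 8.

The moduli are pairwise coprime; N = 11·13·8 = 1144.
N/11 = 104; 104 ≡ 5 (mod 11); 5·9 ≡ 1, so inverse 9.
N/13 = 88; 88 ≡ 10 (mod 13); 10·4 ≡ 1, so inverse 4.
N/8 = 143; 143 ≡ 7 (mod 8); 7·7 ≡ 1, so inverse 7.
a ≡ 10·104·9 + 11·88·4 + 5·143·7 = 18237.
18237 mod 1144 = 1077.

1077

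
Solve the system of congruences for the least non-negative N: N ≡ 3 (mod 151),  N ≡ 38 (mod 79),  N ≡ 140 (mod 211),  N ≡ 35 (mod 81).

145055888

The moduli are pairwise coprime; M = 151·79·211·81 = 203878539.
M/151 = 1350189; 1350189 ≡ 98 (mod 151); 98·94 ≡ 1, so inverse 94.
M/79 = 2580741; 2580741 ≡ 48 (mod 79); 48·28 ≡ 1, so inverse 28.
M/211 = 966249; 966249 ≡ 80 (mod 211); 80·182 ≡ 1, so inverse 182.
M/81 = 2517019; 2517019 ≡ 25 (mod 81); 25·13 ≡ 1, so inverse 13.
N ≡ 3·1350189·94 + 38·2580741·28 + 140·966249·182 + 35·2517019·13 = 28891929887.
28891929887 mod 203878539 = 145055888.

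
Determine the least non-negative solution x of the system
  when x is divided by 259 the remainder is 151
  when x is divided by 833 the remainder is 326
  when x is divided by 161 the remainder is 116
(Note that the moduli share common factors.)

Combine the congruences pairwise.
gcd(259, 833) = 7 and 7 | (326 − 151), so the pair is consistent; merging gives x ≡ 16986 (mod 30821), where 30821 = lcm(259, 833).
gcd(30821, 161) = 7 and 7 | (116 − 16986), so the pair is consistent; merging gives x ≡ 386838 (mod 708883), where 708883 = lcm(30821, 161).
The solution is unique modulo lcm(259, 833, 161) = 708883.

386838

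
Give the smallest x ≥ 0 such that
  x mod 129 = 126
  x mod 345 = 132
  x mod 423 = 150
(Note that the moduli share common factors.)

1867272

gcd(129, 345) = 3 and 3 | (132 − 126), so the pair is consistent; merging gives x ≡ 12897 (mod 14835), where 14835 = lcm(129, 345).
gcd(14835, 423) = 3 and 3 | (150 − 12897), so the pair is consistent; merging gives x ≡ 1867272 (mod 2091735), where 2091735 = lcm(14835, 423).
The solution is unique modulo lcm(129, 345, 423) = 2091735.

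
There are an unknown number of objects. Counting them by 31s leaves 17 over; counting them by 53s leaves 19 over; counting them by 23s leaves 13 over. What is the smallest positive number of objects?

13905

Combine the congruences pairwise.
From N ≡ 17 (mod 31) write N = 17 + 31t. Substituting into N ≡ 19 (mod 53) gives 31t ≡ 2 (mod 53), and since 31⁻¹ ≡ 12 (mod 53), t ≡ 24. Hence N ≡ 17 + 31·24 = 761 (mod 1643).
From N ≡ 761 (mod 1643) write N = 761 + 1643t. Substituting into N ≡ 13 (mod 23) gives 1643t ≡ 11 (mod 23), and since 10⁻¹ ≡ 7 (mod 23), t ≡ 8. Hence N ≡ 761 + 1643·8 = 13905 (mod 37789).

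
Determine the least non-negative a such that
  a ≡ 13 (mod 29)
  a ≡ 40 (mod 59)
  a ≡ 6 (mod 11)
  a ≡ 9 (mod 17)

The moduli are pairwise coprime; N = 29·59·11·17 = 319957.
N/29 = 11033; 11033 ≡ 13 (mod 29); 13·9 ≡ 1, so inverse 9.
N/59 = 5423; 5423 ≡ 54 (mod 59); 54·47 ≡ 1, so inverse 47.
N/11 = 29087; 29087 ≡ 3 (mod 11); 3·4 ≡ 1, so inverse 4.
N/17 = 18821; 18821 ≡ 2 (mod 17); 2·9 ≡ 1, so inverse 9.
a ≡ 13·11033·9 + 40·5423·47 + 6·29087·4 + 9·18821·9 = 13708690.
13708690 mod 319957 = 270496.

270496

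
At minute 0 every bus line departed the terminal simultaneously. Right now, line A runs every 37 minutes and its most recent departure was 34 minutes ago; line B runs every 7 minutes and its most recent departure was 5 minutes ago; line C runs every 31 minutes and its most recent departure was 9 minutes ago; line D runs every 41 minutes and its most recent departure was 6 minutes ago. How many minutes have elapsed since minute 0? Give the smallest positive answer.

The moduli are pairwise coprime; N = 37·7·31·41 = 329189.
N/37 = 8897; 8897 ≡ 17 (mod 37); 17·24 ≡ 1, so inverse 24.
N/7 = 47027; 47027 ≡ 1 (mod 7), inverse 1.
N/31 = 10619; 10619 ≡ 17 (mod 31); 17·11 ≡ 1, so inverse 11.
N/41 = 8029; 8029 ≡ 34 (mod 41); 34·35 ≡ 1, so inverse 35.
t ≡ 34·8897·24 + 5·47027·1 + 9·10619·11 + 6·8029·35 = 10232458.
10232458 mod 329189 = 27599.

27599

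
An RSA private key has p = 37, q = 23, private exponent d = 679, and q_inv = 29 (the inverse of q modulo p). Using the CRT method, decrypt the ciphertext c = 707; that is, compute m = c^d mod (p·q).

d_p = d mod (p−1) = 679 mod 36 = 31; d_q = d mod (q−1) = 19.
m₁ = c^(d_p) mod p: c ≡ 4 (mod 37), and 4^31 mod 37 = 3.
m₂ = c^(d_q) mod q: c ≡ 17 (mod 23), and 17^19 mod 23 = 5.
h = q_inv·(m₁ − m₂) mod p = 29·(3 − 5) mod 37 = 16.
m = m₂ + h·q = 5 + 16·23 = 373.

373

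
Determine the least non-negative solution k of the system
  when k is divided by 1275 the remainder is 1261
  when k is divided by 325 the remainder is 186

gcd(1275, 325) = 25 and 25 | (186 − 1261), so the pair is consistent; merging gives k ≡ 6361 (mod 16575), where 16575 = lcm(1275, 325).
The solution is unique modulo lcm(1275, 325) = 16575.

6361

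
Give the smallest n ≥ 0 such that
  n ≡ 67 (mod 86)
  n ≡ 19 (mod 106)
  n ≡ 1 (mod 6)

5743

gcd(86, 106) = 2 and 2 | (19 − 67), so the pair is consistent; merging gives n ≡ 1185 (mod 4558), where 4558 = lcm(86, 106).
gcd(4558, 6) = 2 and 2 | (1 − 1185), so the pair is consistent; merging gives n ≡ 5743 (mod 13674), where 13674 = lcm(4558, 6).
The solution is unique modulo lcm(86, 106, 6) = 13674.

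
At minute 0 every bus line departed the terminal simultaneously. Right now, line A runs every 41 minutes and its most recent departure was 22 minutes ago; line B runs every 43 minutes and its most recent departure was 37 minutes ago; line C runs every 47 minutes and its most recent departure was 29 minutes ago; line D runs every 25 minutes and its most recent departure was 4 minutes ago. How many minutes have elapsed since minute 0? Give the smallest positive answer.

The moduli are pairwise coprime; N = 41·43·47·25 = 2071525.
N/41 = 50525; 50525 ≡ 13 (mod 41); 13·19 ≡ 1, so inverse 19.
N/43 = 48175; 48175 ≡ 15 (mod 43); 15·23 ≡ 1, so inverse 23.
N/47 = 44075; 44075 ≡ 36 (mod 47); 36·17 ≡ 1, so inverse 17.
N/25 = 82861; 82861 ≡ 11 (mod 25); 11·16 ≡ 1, so inverse 16.
t ≡ 22·50525·19 + 37·48175·23 + 29·44075·17 + 4·82861·16 = 89148454.
89148454 mod 2071525 = 72879.

72879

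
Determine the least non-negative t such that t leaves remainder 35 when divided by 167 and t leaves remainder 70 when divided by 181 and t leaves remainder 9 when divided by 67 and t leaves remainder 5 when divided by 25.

From t ≡ 35 (mod 167) write t = 35 + 167s. Substituting into t ≡ 70 (mod 181) gives 167s ≡ 35 (mod 181), and since 167⁻¹ ≡ 168 (mod 181), s ≡ 88. Hence t ≡ 35 + 167·88 = 14731 (mod 30227).
From t ≡ 14731 (mod 30227) write t = 14731 + 30227s. Substituting into t ≡ 9 (mod 67) gives 30227s ≡ 18 (mod 67), and since 10⁻¹ ≡ 47 (mod 67), s ≡ 42. Hence t ≡ 14731 + 30227·42 = 1284265 (mod 2025209).
From t ≡ 1284265 (mod 2025209) write t = 1284265 + 2025209s. Substituting into t ≡ 5 (mod 25) gives 2025209s ≡ 15 (mod 25), and since 9⁻¹ ≡ 14 (mod 25), s ≡ 10. Hence t ≡ 1284265 + 2025209·10 = 21536355 (mod 50630225).

21536355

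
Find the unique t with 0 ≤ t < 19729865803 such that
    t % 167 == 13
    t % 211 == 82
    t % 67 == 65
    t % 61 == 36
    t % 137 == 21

From t ≡ 13 (mod 167) write t = 13 + 167s. Substituting into t ≡ 82 (mod 211) gives 167s ≡ 69 (mod 211), and since 167⁻¹ ≡ 187 (mod 211), s ≡ 32. Hence t ≡ 13 + 167·32 = 5357 (mod 35237).
From t ≡ 5357 (mod 35237) write t = 5357 + 35237s. Substituting into t ≡ 65 (mod 67) gives 35237s ≡ 1 (mod 67), and since 62⁻¹ ≡ 40 (mod 67), s ≡ 40. Hence t ≡ 5357 + 35237·40 = 1414837 (mod 2360879).
From t ≡ 1414837 (mod 2360879) write t = 1414837 + 2360879s. Substituting into t ≡ 36 (mod 61) gives 2360879s ≡ 33 (mod 61), and since 57⁻¹ ≡ 15 (mod 61), s ≡ 7. Hence t ≡ 1414837 + 2360879·7 = 17940990 (mod 144013619).
From t ≡ 17940990 (mod 144013619) write t = 17940990 + 144013619s. Substituting into t ≡ 21 (mod 137) gives 144013619s ≡ 3 (mod 137), and since 41⁻¹ ≡ 127 (mod 137), s ≡ 107. Hence t ≡ 17940990 + 144013619·107 = 15427398223 (mod 19729865803).

15427398223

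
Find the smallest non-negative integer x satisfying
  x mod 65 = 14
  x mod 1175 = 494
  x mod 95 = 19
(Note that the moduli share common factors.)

gcd(65, 1175) = 5 and 5 | (494 − 14), so the pair is consistent; merging gives x ≡ 9894 (mod 15275), where 15275 = lcm(65, 1175).
gcd(15275, 95) = 5 and 5 | (19 − 9894), so the pair is consistent; merging gives x ≡ 223744 (mod 290225), where 290225 = lcm(15275, 95).
The solution is unique modulo lcm(65, 1175, 95) = 290225.

223744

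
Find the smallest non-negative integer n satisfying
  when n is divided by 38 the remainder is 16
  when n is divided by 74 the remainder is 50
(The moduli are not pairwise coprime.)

1308

gcd(38, 74) = 2 and 2 | (50 − 16), so the pair is consistent; merging gives n ≡ 1308 (mod 1406), where 1406 = lcm(38, 74).
The solution is unique modulo lcm(38, 74) = 1406.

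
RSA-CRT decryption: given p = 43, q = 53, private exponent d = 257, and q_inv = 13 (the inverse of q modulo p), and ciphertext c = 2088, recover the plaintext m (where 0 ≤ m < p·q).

1518

d_p = d mod (p−1) = 257 mod 42 = 5; d_q = d mod (q−1) = 49.
m₁ = c^(d_p) mod p: c ≡ 24 (mod 43), and 24^5 mod 43 = 13.
m₂ = c^(d_q) mod q: c ≡ 21 (mod 53), and 21^49 mod 53 = 34.
h = q_inv·(m₁ − m₂) mod p = 13·(13 − 34) mod 43 = 28.
m = m₂ + h·q = 34 + 28·53 = 1518.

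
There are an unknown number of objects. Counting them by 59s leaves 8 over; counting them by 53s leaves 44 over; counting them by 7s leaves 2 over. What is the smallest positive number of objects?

15997

The moduli are pairwise coprime; M = 59·53·7 = 21889.
M/59 = 371; 371 ≡ 17 (mod 59); 17·7 ≡ 1, so inverse 7.
M/53 = 413; 413 ≡ 42 (mod 53); 42·24 ≡ 1, so inverse 24.
M/7 = 3127; 3127 ≡ 5 (mod 7); 5·3 ≡ 1, so inverse 3.
N ≡ 8·371·7 + 44·413·24 + 2·3127·3 = 475666.
475666 mod 21889 = 15997.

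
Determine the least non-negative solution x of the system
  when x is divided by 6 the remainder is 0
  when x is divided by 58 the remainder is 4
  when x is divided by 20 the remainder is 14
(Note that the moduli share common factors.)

294

Combine the congruences pairwise.
gcd(6, 58) = 2 and 2 | (4 − 0), so the pair is consistent; merging gives x ≡ 120 (mod 174), where 174 = lcm(6, 58).
gcd(174, 20) = 2 and 2 | (14 − 120), so the pair is consistent; merging gives x ≡ 294 (mod 1740), where 1740 = lcm(174, 20).
The solution is unique modulo lcm(6, 58, 20) = 1740.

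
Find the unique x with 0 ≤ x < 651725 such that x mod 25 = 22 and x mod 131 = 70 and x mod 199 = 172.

169322

Combine the congruences pairwise.
From x ≡ 22 (mod 25) write x = 22 + 25t. Substituting into x ≡ 70 (mod 131) gives 25t ≡ 48 (mod 131), and since 25⁻¹ ≡ 21 (mod 131), t ≡ 91. Hence x ≡ 22 + 25·91 = 2297 (mod 3275).
From x ≡ 2297 (mod 3275) write x = 2297 + 3275t. Substituting into x ≡ 172 (mod 199) gives 3275t ≡ 64 (mod 199), and since 91⁻¹ ≡ 35 (mod 199), t ≡ 51. Hence x ≡ 2297 + 3275·51 = 169322 (mod 651725).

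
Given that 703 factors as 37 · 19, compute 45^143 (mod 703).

Mod 37: 45 ≡ 8; by Fermat, exponent reduces to 143 mod 36 = 35; 8^35 ≡ 14 (mod 37).
Mod 19: 45 ≡ 7; by Fermat, exponent reduces to 143 mod 18 = 17; 7^17 ≡ 11 (mod 19).
Combine by CRT: x ≡ 14 (mod 37), x ≡ 11 (mod 19) ⇒ x ≡ 125 (mod 703).

125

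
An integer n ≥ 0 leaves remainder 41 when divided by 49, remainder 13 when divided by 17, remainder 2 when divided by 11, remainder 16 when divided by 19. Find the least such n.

134840

From n ≡ 41 (mod 49) write n = 41 + 49t. Substituting into n ≡ 13 (mod 17) gives 49t ≡ 6 (mod 17), and since 15⁻¹ ≡ 8 (mod 17), t ≡ 14. Hence n ≡ 41 + 49·14 = 727 (mod 833).
From n ≡ 727 (mod 833) write n = 727 + 833t. Substituting into n ≡ 2 (mod 11) gives 833t ≡ 1 (mod 11), and since 8⁻¹ ≡ 7 (mod 11), t ≡ 7. Hence n ≡ 727 + 833·7 = 6558 (mod 9163).
From n ≡ 6558 (mod 9163) write n = 6558 + 9163t. Substituting into n ≡ 16 (mod 19) gives 9163t ≡ 13 (mod 19), and since 5⁻¹ ≡ 4 (mod 19), t ≡ 14. Hence n ≡ 6558 + 9163·14 = 134840 (mod 174097).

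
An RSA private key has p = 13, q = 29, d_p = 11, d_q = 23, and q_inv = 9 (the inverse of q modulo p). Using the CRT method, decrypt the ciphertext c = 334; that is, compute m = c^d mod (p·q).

3

m₁ = c^(d_p) mod p: c ≡ 9 (mod 13), and 9^11 mod 13 = 3.
m₂ = c^(d_q) mod q: c ≡ 15 (mod 29), and 15^23 mod 29 = 3.
h = q_inv·(m₁ − m₂) mod p = 9·(3 − 3) mod 13 = 0.
m = m₂ + h·q = 3 + 0·29 = 3.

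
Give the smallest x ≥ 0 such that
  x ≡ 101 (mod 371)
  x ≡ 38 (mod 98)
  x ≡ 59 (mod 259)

gcd(371, 98) = 7 and 7 | (38 − 101), so the pair is consistent; merging gives x ≡ 1214 (mod 5194), where 5194 = lcm(371, 98).
gcd(5194, 259) = 7 and 7 | (59 − 1214), so the pair is consistent; merging gives x ≡ 53154 (mod 192178), where 192178 = lcm(5194, 259).
The solution is unique modulo lcm(371, 98, 259) = 192178.

53154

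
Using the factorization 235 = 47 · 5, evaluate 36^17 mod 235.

61

Mod 47: 36 ≡ 36; 36^17 ≡ 14 (mod 47).
Mod 5: 36 ≡ 1; by Fermat, exponent reduces to 17 mod 4 = 1; 1^1 ≡ 1 (mod 5).
Combine by CRT: x ≡ 14 (mod 47), x ≡ 1 (mod 5) ⇒ x ≡ 61 (mod 235).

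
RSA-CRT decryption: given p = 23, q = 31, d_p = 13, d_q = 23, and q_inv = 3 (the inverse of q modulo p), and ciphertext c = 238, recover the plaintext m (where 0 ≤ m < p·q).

110

m₁ = c^(d_p) mod p: c ≡ 8 (mod 23), and 8^13 mod 23 = 18.
m₂ = c^(d_q) mod q: c ≡ 21 (mod 31), and 21^23 mod 31 = 17.
h = q_inv·(m₁ − m₂) mod p = 3·(18 − 17) mod 23 = 3.
m = m₂ + h·q = 17 + 3·31 = 110.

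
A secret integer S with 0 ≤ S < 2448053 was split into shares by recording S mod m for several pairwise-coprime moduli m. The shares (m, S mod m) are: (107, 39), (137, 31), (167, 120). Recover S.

393906

Combine the congruences pairwise.
From S ≡ 39 (mod 107) write S = 39 + 107t. Substituting into S ≡ 31 (mod 137) gives 107t ≡ 129 (mod 137), and since 107⁻¹ ≡ 105 (mod 137), t ≡ 119. Hence S ≡ 39 + 107·119 = 12772 (mod 14659).
From S ≡ 12772 (mod 14659) write S = 12772 + 14659t. Substituting into S ≡ 120 (mod 167) gives 14659t ≡ 40 (mod 167), and since 130⁻¹ ≡ 9 (mod 167), t ≡ 26. Hence S ≡ 12772 + 14659·26 = 393906 (mod 2448053).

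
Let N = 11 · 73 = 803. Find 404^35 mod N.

131

Mod 11: 404 ≡ 8; by Fermat, exponent reduces to 35 mod 10 = 5; 8^5 ≡ 10 (mod 11).
Mod 73: 404 ≡ 39; 39^35 ≡ 58 (mod 73).
Combine by CRT: x ≡ 10 (mod 11), x ≡ 58 (mod 73) ⇒ x ≡ 131 (mod 803).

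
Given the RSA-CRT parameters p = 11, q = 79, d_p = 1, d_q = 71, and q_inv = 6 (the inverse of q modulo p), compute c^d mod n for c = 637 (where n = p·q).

329

m₁ = c^(d_p) mod p: c ≡ 10 (mod 11), and 10^1 mod 11 = 10.
m₂ = c^(d_q) mod q: c ≡ 5 (mod 79), and 5^71 mod 79 = 13.
h = q_inv·(m₁ − m₂) mod p = 6·(10 − 13) mod 11 = 4.
m = m₂ + h·q = 13 + 4·79 = 329.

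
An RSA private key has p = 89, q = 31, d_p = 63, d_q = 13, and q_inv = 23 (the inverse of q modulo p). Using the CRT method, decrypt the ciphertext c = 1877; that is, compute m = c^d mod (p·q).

m₁ = c^(d_p) mod p: c ≡ 8 (mod 89), and 8^63 mod 89 = 4.
m₂ = c^(d_q) mod q: c ≡ 17 (mod 31), and 17^13 mod 31 = 3.
h = q_inv·(m₁ − m₂) mod p = 23·(4 − 3) mod 89 = 23.
m = m₂ + h·q = 3 + 23·31 = 716.

716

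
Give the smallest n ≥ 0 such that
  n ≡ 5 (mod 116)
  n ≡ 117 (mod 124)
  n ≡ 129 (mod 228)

Combine the congruences pairwise.
gcd(116, 124) = 4 and 4 | (117 − 5), so the pair is consistent; merging gives n ≡ 1977 (mod 3596), where 3596 = lcm(116, 124).
gcd(3596, 228) = 4 and 4 | (129 − 1977), so the pair is consistent; merging gives n ≡ 66705 (mod 204972), where 204972 = lcm(3596, 228).
The solution is unique modulo lcm(116, 124, 228) = 204972.

66705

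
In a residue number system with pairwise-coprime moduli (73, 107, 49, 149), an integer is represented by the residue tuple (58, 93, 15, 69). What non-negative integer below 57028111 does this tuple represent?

23957928

The moduli are pairwise coprime; N = 73·107·49·149 = 57028111.
N/73 = 781207; 781207 ≡ 34 (mod 73); 34·58 ≡ 1, so inverse 58.
N/107 = 532973; 532973 ≡ 6 (mod 107); 6·18 ≡ 1, so inverse 18.
N/49 = 1163839; 1163839 ≡ 40 (mod 49); 40·38 ≡ 1, so inverse 38.
N/149 = 382739; 382739 ≡ 107 (mod 149); 107·39 ≡ 1, so inverse 39.
x ≡ 58·781207·58 + 93·532973·18 + 15·1163839·38 + 69·382739·39 = 5213516029.
5213516029 mod 57028111 = 23957928.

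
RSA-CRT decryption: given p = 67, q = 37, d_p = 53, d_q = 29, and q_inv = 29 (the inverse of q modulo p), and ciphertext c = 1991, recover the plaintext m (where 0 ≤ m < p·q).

m₁ = c^(d_p) mod p: c ≡ 48 (mod 67), and 48^53 mod 67 = 63.
m₂ = c^(d_q) mod q: c ≡ 30 (mod 37), and 30^29 mod 37 = 25.
h = q_inv·(m₁ − m₂) mod p = 29·(63 − 25) mod 67 = 30.
m = m₂ + h·q = 25 + 30·37 = 1135.

1135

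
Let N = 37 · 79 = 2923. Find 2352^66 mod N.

Mod 37: 2352 ≡ 21; by Fermat, exponent reduces to 66 mod 36 = 30; 21^30 ≡ 26 (mod 37).
Mod 79: 2352 ≡ 61; 61^66 ≡ 18 (mod 79).
Combine by CRT: x ≡ 26 (mod 37), x ≡ 18 (mod 79) ⇒ x ≡ 729 (mod 2923).

729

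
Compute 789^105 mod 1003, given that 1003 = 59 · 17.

724

Mod 59: 789 ≡ 22; by Fermat, exponent reduces to 105 mod 58 = 47; 22^47 ≡ 16 (mod 59).
Mod 17: 789 ≡ 7; by Fermat, exponent reduces to 105 mod 16 = 9; 7^9 ≡ 10 (mod 17).
Combine by CRT: x ≡ 16 (mod 59), x ≡ 10 (mod 17) ⇒ x ≡ 724 (mod 1003).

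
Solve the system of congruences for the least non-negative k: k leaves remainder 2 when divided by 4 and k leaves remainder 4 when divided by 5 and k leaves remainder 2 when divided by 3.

The moduli are pairwise coprime; N = 4·5·3 = 60.
N/4 = 15; 15 ≡ 3 (mod 4); 3·3 ≡ 1, so inverse 3.
N/5 = 12; 12 ≡ 2 (mod 5); 2·3 ≡ 1, so inverse 3.
N/3 = 20; 20 ≡ 2 (mod 3); 2·2 ≡ 1, so inverse 2.
k ≡ 2·15·3 + 4·12·3 + 2·20·2 = 314.
314 mod 60 = 14.

14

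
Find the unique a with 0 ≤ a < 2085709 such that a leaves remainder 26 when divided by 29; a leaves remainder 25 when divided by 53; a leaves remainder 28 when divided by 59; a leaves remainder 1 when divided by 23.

The moduli are pairwise coprime; N = 29·53·59·23 = 2085709.
N/29 = 71921; 71921 ≡ 1 (mod 29), inverse 1.
N/53 = 39353; 39353 ≡ 27 (mod 53); 27·2 ≡ 1, so inverse 2.
N/59 = 35351; 35351 ≡ 10 (mod 59); 10·6 ≡ 1, so inverse 6.
N/23 = 90683; 90683 ≡ 17 (mod 23); 17·19 ≡ 1, so inverse 19.
a ≡ 26·71921·1 + 25·39353·2 + 28·35351·6 + 1·90683·19 = 11499541.
11499541 mod 2085709 = 1070996.

1070996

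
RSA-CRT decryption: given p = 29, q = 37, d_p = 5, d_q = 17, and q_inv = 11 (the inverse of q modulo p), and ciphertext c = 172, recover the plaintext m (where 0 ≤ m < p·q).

m₁ = c^(d_p) mod p: c ≡ 27 (mod 29), and 27^5 mod 29 = 26.
m₂ = c^(d_q) mod q: c ≡ 24 (mod 37), and 24^17 mod 37 = 20.
h = q_inv·(m₁ − m₂) mod p = 11·(26 − 20) mod 29 = 8.
m = m₂ + h·q = 20 + 8·37 = 316.

316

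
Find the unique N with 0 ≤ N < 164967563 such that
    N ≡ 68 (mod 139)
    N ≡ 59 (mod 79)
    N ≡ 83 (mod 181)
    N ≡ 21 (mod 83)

27615615

From N ≡ 68 (mod 139) write N = 68 + 139t. Substituting into N ≡ 59 (mod 79) gives 139t ≡ 70 (mod 79), and since 60⁻¹ ≡ 54 (mod 79), t ≡ 67. Hence N ≡ 68 + 139·67 = 9381 (mod 10981).
From N ≡ 9381 (mod 10981) write N = 9381 + 10981t. Substituting into N ≡ 83 (mod 181) gives 10981t ≡ 114 (mod 181), and since 121⁻¹ ≡ 3 (mod 181), t ≡ 161. Hence N ≡ 9381 + 10981·161 = 1777322 (mod 1987561).
From N ≡ 1777322 (mod 1987561) write N = 1777322 + 1987561t. Substituting into N ≡ 21 (mod 83) gives 1987561t ≡ 61 (mod 83), and since 43⁻¹ ≡ 56 (mod 83), t ≡ 13. Hence N ≡ 1777322 + 1987561·13 = 27615615 (mod 164967563).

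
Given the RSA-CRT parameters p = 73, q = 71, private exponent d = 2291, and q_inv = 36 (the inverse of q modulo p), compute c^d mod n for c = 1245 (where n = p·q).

4309

d_p = d mod (p−1) = 2291 mod 72 = 59; d_q = d mod (q−1) = 51.
m₁ = c^(d_p) mod p: c ≡ 4 (mod 73), and 4^59 mod 73 = 2.
m₂ = c^(d_q) mod q: c ≡ 38 (mod 71), and 38^51 mod 71 = 49.
h = q_inv·(m₁ − m₂) mod p = 36·(2 − 49) mod 73 = 60.
m = m₂ + h·q = 49 + 60·71 = 4309.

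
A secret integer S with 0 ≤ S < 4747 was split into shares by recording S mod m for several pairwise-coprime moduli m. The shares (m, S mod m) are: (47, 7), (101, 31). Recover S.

Combine the congruences pairwise.
From S ≡ 7 (mod 47) write S = 7 + 47t. Substituting into S ≡ 31 (mod 101) gives 47t ≡ 24 (mod 101), and since 47⁻¹ ≡ 43 (mod 101), t ≡ 22. Hence S ≡ 7 + 47·22 = 1041 (mod 4747).

1041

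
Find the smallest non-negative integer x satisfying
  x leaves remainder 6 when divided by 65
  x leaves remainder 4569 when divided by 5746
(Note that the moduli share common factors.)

gcd(65, 5746) = 13 and 13 | (4569 − 6), so the pair is consistent; merging gives x ≡ 16061 (mod 28730), where 28730 = lcm(65, 5746).
The solution is unique modulo lcm(65, 5746) = 28730.

16061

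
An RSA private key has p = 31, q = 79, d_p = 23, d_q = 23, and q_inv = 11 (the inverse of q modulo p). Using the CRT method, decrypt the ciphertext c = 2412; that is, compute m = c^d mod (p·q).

m₁ = c^(d_p) mod p: c ≡ 25 (mod 31), and 25^23 mod 31 = 5.
m₂ = c^(d_q) mod q: c ≡ 42 (mod 79), and 42^23 mod 79 = 4.
h = q_inv·(m₁ − m₂) mod p = 11·(5 − 4) mod 31 = 11.
m = m₂ + h·q = 4 + 11·79 = 873.

873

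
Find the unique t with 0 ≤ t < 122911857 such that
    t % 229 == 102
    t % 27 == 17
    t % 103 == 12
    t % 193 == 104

118740266

The moduli are pairwise coprime; N = 229·27·103·193 = 122911857.
N/229 = 536733; 536733 ≡ 186 (mod 229); 186·213 ≡ 1, so inverse 213.
N/27 = 4552291; 4552291 ≡ 10 (mod 27); 10·19 ≡ 1, so inverse 19.
N/103 = 1193319; 1193319 ≡ 64 (mod 103); 64·66 ≡ 1, so inverse 66.
N/193 = 636849; 636849 ≡ 142 (mod 193); 142·140 ≡ 1, so inverse 140.
t ≡ 102·536733·213 + 17·4552291·19 + 12·1193319·66 + 104·636849·140 = 23349081239.
23349081239 mod 122911857 = 118740266.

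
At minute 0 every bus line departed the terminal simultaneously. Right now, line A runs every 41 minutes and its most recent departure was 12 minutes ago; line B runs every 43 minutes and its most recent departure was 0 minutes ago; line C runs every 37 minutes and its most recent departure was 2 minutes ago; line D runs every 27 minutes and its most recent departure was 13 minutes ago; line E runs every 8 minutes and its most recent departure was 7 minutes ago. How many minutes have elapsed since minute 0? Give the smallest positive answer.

From t ≡ 12 (mod 41) write t = 12 + 41s. Substituting into t ≡ 0 (mod 43) gives 41s ≡ 31 (mod 43), and since 41⁻¹ ≡ 21 (mod 43), s ≡ 6. Hence t ≡ 12 + 41·6 = 258 (mod 1763).
From t ≡ 258 (mod 1763) write t = 258 + 1763s. Substituting into t ≡ 2 (mod 37) gives 1763s ≡ 3 (mod 37), and since 24⁻¹ ≡ 17 (mod 37), s ≡ 14. Hence t ≡ 258 + 1763·14 = 24940 (mod 65231).
From t ≡ 24940 (mod 65231) write t = 24940 + 65231s. Substituting into t ≡ 13 (mod 27) gives 65231s ≡ 21 (mod 27), and since 26⁻¹ ≡ 26 (mod 27), s ≡ 6. Hence t ≡ 24940 + 65231·6 = 416326 (mod 1761237).
From t ≡ 416326 (mod 1761237) write t = 416326 + 1761237s. Substituting into t ≡ 7 (mod 8) gives 1761237s ≡ 1 (mod 8), and since 5⁻¹ ≡ 5 (mod 8), s ≡ 5. Hence t ≡ 416326 + 1761237·5 = 9222511 (mod 14089896).

9222511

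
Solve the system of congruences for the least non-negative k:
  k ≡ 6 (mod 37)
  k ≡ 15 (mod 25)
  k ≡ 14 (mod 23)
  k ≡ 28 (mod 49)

558040

The moduli are pairwise coprime; N = 37·25·23·49 = 1042475.
N/37 = 28175; 28175 ≡ 18 (mod 37); 18·35 ≡ 1, so inverse 35.
N/25 = 41699; 41699 ≡ 24 (mod 25); 24·24 ≡ 1, so inverse 24.
N/23 = 45325; 45325 ≡ 15 (mod 23); 15·20 ≡ 1, so inverse 20.
N/49 = 21275; 21275 ≡ 9 (mod 49); 9·11 ≡ 1, so inverse 11.
k ≡ 6·28175·35 + 15·41699·24 + 14·45325·20 + 28·21275·11 = 40172090.
40172090 mod 1042475 = 558040.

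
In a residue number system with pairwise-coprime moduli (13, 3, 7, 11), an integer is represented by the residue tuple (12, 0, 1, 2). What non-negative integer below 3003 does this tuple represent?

519

Combine the congruences pairwise.
From x ≡ 12 (mod 13) write x = 12 + 13t. Substituting into x ≡ 0 (mod 3) gives 13t ≡ 0 (mod 3), and since 1⁻¹ ≡ 1 (mod 3), t ≡ 0. Hence x ≡ 12 + 13·0 = 12 (mod 39).
From x ≡ 12 (mod 39) write x = 12 + 39t. Substituting into x ≡ 1 (mod 7) gives 39t ≡ 3 (mod 7), and since 4⁻¹ ≡ 2 (mod 7), t ≡ 6. Hence x ≡ 12 + 39·6 = 246 (mod 273).
From x ≡ 246 (mod 273) write x = 246 + 273t. Substituting into x ≡ 2 (mod 11) gives 273t ≡ 9 (mod 11), and since 9⁻¹ ≡ 5 (mod 11), t ≡ 1. Hence x ≡ 246 + 273·1 = 519 (mod 3003).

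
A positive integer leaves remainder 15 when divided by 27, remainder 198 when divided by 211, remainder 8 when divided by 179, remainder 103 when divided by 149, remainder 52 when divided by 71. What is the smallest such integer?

From a ≡ 15 (mod 27) write a = 15 + 27t. Substituting into a ≡ 198 (mod 211) gives 27t ≡ 183 (mod 211), and since 27⁻¹ ≡ 86 (mod 211), t ≡ 124. Hence a ≡ 15 + 27·124 = 3363 (mod 5697).
From a ≡ 3363 (mod 5697) write a = 3363 + 5697t. Substituting into a ≡ 8 (mod 179) gives 5697t ≡ 46 (mod 179), and since 148⁻¹ ≡ 127 (mod 179), t ≡ 114. Hence a ≡ 3363 + 5697·114 = 652821 (mod 1019763).
From a ≡ 652821 (mod 1019763) write a = 652821 + 1019763t. Substituting into a ≡ 103 (mod 149) gives 1019763t ≡ 51 (mod 149), and since 7⁻¹ ≡ 64 (mod 149), t ≡ 135. Hence a ≡ 652821 + 1019763·135 = 138320826 (mod 151944687).
From a ≡ 138320826 (mod 151944687) write a = 138320826 + 151944687t. Substituting into a ≡ 52 (mod 71) gives 151944687t ≡ 6 (mod 71), and since 1⁻¹ ≡ 1 (mod 71), t ≡ 6. Hence a ≡ 138320826 + 151944687·6 = 1049988948 (mod 10788072777).

1049988948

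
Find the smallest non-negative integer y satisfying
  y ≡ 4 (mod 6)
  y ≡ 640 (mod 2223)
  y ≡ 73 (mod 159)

67330

Combine the congruences pairwise.
gcd(6, 2223) = 3 and 3 | (640 − 4), so the pair is consistent; merging gives y ≡ 640 (mod 4446), where 4446 = lcm(6, 2223).
gcd(4446, 159) = 3 and 3 | (73 − 640), so the pair is consistent; merging gives y ≡ 67330 (mod 235638), where 235638 = lcm(4446, 159).
The solution is unique modulo lcm(6, 2223, 159) = 235638.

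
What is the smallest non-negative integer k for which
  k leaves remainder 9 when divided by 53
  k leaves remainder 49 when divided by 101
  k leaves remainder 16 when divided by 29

857

The moduli are pairwise coprime; N = 53·101·29 = 155237.
N/53 = 2929; 2929 ≡ 14 (mod 53); 14·19 ≡ 1, so inverse 19.
N/101 = 1537; 1537 ≡ 22 (mod 101); 22·23 ≡ 1, so inverse 23.
N/29 = 5353; 5353 ≡ 17 (mod 29); 17·12 ≡ 1, so inverse 12.
k ≡ 9·2929·19 + 49·1537·23 + 16·5353·12 = 3260834.
3260834 mod 155237 = 857.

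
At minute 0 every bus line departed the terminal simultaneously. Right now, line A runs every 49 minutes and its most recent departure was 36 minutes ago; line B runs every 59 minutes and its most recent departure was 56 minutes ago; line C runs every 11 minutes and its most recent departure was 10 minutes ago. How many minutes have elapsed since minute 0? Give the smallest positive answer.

23066

From t ≡ 36 (mod 49) write t = 36 + 49s. Substituting into t ≡ 56 (mod 59) gives 49s ≡ 20 (mod 59), and since 49⁻¹ ≡ 53 (mod 59), s ≡ 57. Hence t ≡ 36 + 49·57 = 2829 (mod 2891).
From t ≡ 2829 (mod 2891) write t = 2829 + 2891s. Substituting into t ≡ 10 (mod 11) gives 2891s ≡ 8 (mod 11), and since 9⁻¹ ≡ 5 (mod 11), s ≡ 7. Hence t ≡ 2829 + 2891·7 = 23066 (mod 31801).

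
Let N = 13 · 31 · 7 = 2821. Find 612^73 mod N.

976

Mod 13: 612 ≡ 1; by Fermat, exponent reduces to 73 mod 12 = 1; 1^1 ≡ 1 (mod 13).
Mod 31: 612 ≡ 23; by Fermat, exponent reduces to 73 mod 30 = 13; 23^13 ≡ 15 (mod 31).
Mod 7: 612 ≡ 3; by Fermat, exponent reduces to 73 mod 6 = 1; 3^1 ≡ 3 (mod 7).
Combine by CRT: x ≡ 1 (mod 13), x ≡ 15 (mod 31), x ≡ 3 (mod 7) ⇒ x ≡ 976 (mod 2821).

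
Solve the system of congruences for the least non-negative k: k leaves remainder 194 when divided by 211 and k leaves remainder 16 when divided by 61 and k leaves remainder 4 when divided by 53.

The moduli are pairwise coprime; N = 211·61·53 = 682163.
N/211 = 3233; 3233 ≡ 68 (mod 211); 68·90 ≡ 1, so inverse 90.
N/61 = 11183; 11183 ≡ 20 (mod 61); 20·58 ≡ 1, so inverse 58.
N/53 = 12871; 12871 ≡ 45 (mod 53); 45·33 ≡ 1, so inverse 33.
k ≡ 194·3233·90 + 16·11183·58 + 4·12871·33 = 68524976.
68524976 mod 682163 = 308676.

308676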